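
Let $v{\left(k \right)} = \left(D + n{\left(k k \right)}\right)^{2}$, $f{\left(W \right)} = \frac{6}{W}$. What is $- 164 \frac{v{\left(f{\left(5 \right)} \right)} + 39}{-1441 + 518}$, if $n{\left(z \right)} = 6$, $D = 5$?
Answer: $\frac{26240}{923} \approx 28.429$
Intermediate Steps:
$v{\left(k \right)} = 121$ ($v{\left(k \right)} = \left(5 + 6\right)^{2} = 11^{2} = 121$)
$- 164 \frac{v{\left(f{\left(5 \right)} \right)} + 39}{-1441 + 518} = - 164 \frac{121 + 39}{-1441 + 518} = - 164 \frac{160}{-923} = - 164 \cdot 160 \left(- \frac{1}{923}\right) = \left(-164\right) \left(- \frac{160}{923}\right) = \frac{26240}{923}$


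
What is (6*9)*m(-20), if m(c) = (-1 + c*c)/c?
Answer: -10773/10 ≈ -1077.3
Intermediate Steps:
m(c) = (-1 + c²)/c
(6*9)*m(-20) = (6*9)*(-20 - 1/(-20)) = 54*(-20 - 1*(-1/20)) = 54*(-20 + 1/20) = 54*(-399/20) = -10773/10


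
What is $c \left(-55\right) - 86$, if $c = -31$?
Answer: $1619$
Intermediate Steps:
$c \left(-55\right) - 86 = \left(-31\right) \left(-55\right) - 86 = 1705 - 86 = 1619$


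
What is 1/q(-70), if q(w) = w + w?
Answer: -1/140 ≈ -0.0071429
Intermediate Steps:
q(w) = 2*w
1/q(-70) = 1/(2*(-70)) = 1/(-140) = -1/140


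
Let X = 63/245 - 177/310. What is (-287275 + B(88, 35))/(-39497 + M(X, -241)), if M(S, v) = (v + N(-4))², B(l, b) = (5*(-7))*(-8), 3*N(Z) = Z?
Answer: -2582955/173056 ≈ -14.926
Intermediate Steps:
N(Z) = Z/3
B(l, b) = 280 (B(l, b) = -35*(-8) = 280)
X = -681/2170 (X = 63*(1/245) - 177*1/310 = 9/35 - 177/310 = -681/2170 ≈ -0.31382)
M(S, v) = (-4/3 + v)² (M(S, v) = (v + (⅓)*(-4))² = (v - 4/3)² = (-4/3 + v)²)
(-287275 + B(88, 35))/(-39497 + M(X, -241)) = (-287275 + 280)/(-39497 + (-4 + 3*(-241))²/9) = -286995/(-39497 + (-4 - 723)²/9) = -286995/(-39497 + (⅑)*(-727)²) = -286995/(-39497 + (⅑)*528529) = -286995/(-39497 + 528529/9) = -286995/173056/9 = -286995*9/173056 = -2582955/173056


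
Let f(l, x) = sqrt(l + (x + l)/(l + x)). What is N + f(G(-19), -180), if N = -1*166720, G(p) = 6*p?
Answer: -166720 + I*sqrt(113) ≈ -1.6672e+5 + 10.63*I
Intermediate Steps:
f(l, x) = sqrt(1 + l) (f(l, x) = sqrt(l + (l + x)/(l + x)) = sqrt(l + 1) = sqrt(1 + l))
N = -166720
N + f(G(-19), -180) = -166720 + sqrt((6*(-19) - 180 + (6*(-19))*(6*(-19) - 180))/(6*(-19) - 180)) = -166720 + sqrt((-114 - 180 - 114*(-114 - 180))/(-114 - 180)) = -166720 + sqrt((-114 - 180 - 114*(-294))/(-294)) = -166720 + sqrt(-(-114 - 180 + 33516)/294) = -166720 + sqrt(-1/294*33222) = -166720 + sqrt(-113) = -166720 + I*sqrt(113)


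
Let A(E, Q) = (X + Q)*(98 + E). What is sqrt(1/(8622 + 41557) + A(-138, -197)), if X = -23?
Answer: sqrt(61378952939)/2641 ≈ 93.808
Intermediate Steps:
A(E, Q) = (-23 + Q)*(98 + E)
sqrt(1/(8622 + 41557) + A(-138, -197)) = sqrt(1/(8622 + 41557) + (-2254 - 23*(-138) + 98*(-197) - 138*(-197))) = sqrt(1/50179 + (-2254 + 3174 - 19306 + 27186)) = sqrt(1/50179 + 8800) = sqrt(441575201/50179) = sqrt(61378952939)/2641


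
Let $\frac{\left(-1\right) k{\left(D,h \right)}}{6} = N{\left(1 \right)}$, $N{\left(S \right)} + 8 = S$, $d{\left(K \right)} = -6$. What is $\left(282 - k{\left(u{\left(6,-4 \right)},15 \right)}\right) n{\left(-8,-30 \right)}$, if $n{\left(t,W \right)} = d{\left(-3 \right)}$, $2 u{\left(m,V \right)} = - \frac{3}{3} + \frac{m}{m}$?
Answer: $-1440$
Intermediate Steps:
$N{\left(S \right)} = -8 + S$
$u{\left(m,V \right)} = 0$ ($u{\left(m,V \right)} = \frac{- \frac{3}{3} + \frac{m}{m}}{2} = \frac{\left(-3\right) \frac{1}{3} + 1}{2} = \frac{-1 + 1}{2} = \frac{1}{2} \cdot 0 = 0$)
$n{\left(t,W \right)} = -6$
$k{\left(D,h \right)} = 42$ ($k{\left(D,h \right)} = - 6 \left(-8 + 1\right) = \left(-6\right) \left(-7\right) = 42$)
$\left(282 - k{\left(u{\left(6,-4 \right)},15 \right)}\right) n{\left(-8,-30 \right)} = \left(282 - 42\right) \left(-6\right) = 240 \left(-6\right) = -1440$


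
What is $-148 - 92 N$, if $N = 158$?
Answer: $-14684$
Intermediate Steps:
$-148 - 92 N = -148 - 14536 = -14684$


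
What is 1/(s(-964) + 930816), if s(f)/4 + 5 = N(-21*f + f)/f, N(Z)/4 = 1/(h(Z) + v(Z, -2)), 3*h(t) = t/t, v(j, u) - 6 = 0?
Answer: 4579/4262114872 ≈ 1.0743e-6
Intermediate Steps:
v(j, u) = 6 (v(j, u) = 6 + 0 = 6)
h(t) = ⅓ (h(t) = (t/t)/3 = (⅓)*1 = ⅓)
N(Z) = 12/19 (N(Z) = 4/(⅓ + 6) = 4/(19/3) = 4*(3/19) = 12/19)
s(f) = -20 + 48/(19*f) (s(f) = -20 + 4*(12/(19*f)) = -20 + 48/(19*f))
1/(s(-964) + 930816) = 1/((-20 + (48/19)/(-964)) + 930816) = 1/((-20 + (48/19)*(-1/964)) + 930816) = 1/((-20 - 12/4579) + 930816) = 1/(-91592/4579 + 930816) = 1/(4262114872/4579) = 4579/4262114872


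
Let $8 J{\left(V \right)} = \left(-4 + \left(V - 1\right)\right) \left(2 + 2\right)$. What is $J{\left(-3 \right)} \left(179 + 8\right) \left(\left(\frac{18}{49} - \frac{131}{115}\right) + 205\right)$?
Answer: $- \frac{860817848}{5635} \approx -1.5276 \cdot 10^{5}$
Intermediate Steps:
$J{\left(V \right)} = - \frac{5}{2} + \frac{V}{2}$ ($J{\left(V \right)} = \frac{\left(-4 + \left(V - 1\right)\right) \left(2 + 2\right)}{8} = \frac{\left(-4 + \left(-1 + V\right)\right) 4}{8} = \frac{\left(-5 + V\right) 4}{8} = \frac{-20 + 4 V}{8} = - \frac{5}{2} + \frac{V}{2}$)
$J{\left(-3 \right)} \left(179 + 8\right) \left(\left(\frac{18}{49} - \frac{131}{115}\right) + 205\right) = \left(- \frac{5}{2} + \frac{1}{2} \left(-3\right)\right) \left(179 + 8\right) \left(\left(\frac{18}{49} - \frac{131}{115}\right) + 205\right) = \left(- \frac{5}{2} - \frac{3}{2}\right) 187 \left(\left(18 \cdot \frac{1}{49} - \frac{131}{115}\right) + 205\right) = - 4 \cdot 187 \left(\left(\frac{18}{49} - \frac{131}{115}\right) + 205\right) = - 4 \cdot 187 \left(- \frac{4349}{5635} + 205\right) = - 4 \cdot 187 \cdot \frac{1150826}{5635} = \left(-4\right) \frac{215204462}{5635} = - \frac{860817848}{5635}$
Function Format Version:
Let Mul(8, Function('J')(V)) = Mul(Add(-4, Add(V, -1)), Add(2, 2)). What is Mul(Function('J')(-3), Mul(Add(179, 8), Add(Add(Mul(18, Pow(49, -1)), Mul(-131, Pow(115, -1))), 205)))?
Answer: Rational(-860817848, 5635) ≈ -1.5276e+5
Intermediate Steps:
Function('J')(V) = Add(Rational(-5, 2), Mul(Rational(1, 2), V)) (Function('J')(V) = Mul(Rational(1, 8), Mul(Add(-4, Add(V, -1)), Add(2, 2))) = Mul(Rational(1, 8), Mul(Add(-4, Add(-1, V)), 4)) = Mul(Rational(1, 8), Mul(Add(-5, V), 4)) = Mul(Rational(1, 8), Add(-20, Mul(4, V))) = Add(Rational(-5, 2), Mul(Rational(1, 2), V)))
Mul(Function('J')(-3), Mul(Add(179, 8), Add(Add(Mul(18, Pow(49, -1)), Mul(-131, Pow(115, -1))), 205))) = Mul(Add(Rational(-5, 2), Mul(Rational(1, 2), -3)), Mul(Add(179, 8), Add(Add(Mul(18, Pow(49, -1)), Mul(-131, Pow(115, -1))), 205))) = Mul(Add(Rational(-5, 2), Rational(-3, 2)), Mul(187, Add(Add(Mul(18, Rational(1, 49)), Mul(-131, Rational(1, 115))), 205))) = Mul(-4, Mul(187, Add(Add(Rational(18, 49), Rational(-131, 115)), 205))) = Mul(-4, Mul(187, Add(Rational(-4349, 5635), 205))) = Mul(-4, Mul(187, Rational(1150826, 5635))) = Mul(-4, Rational(215204462, 5635)) = Rational(-860817848, 5635)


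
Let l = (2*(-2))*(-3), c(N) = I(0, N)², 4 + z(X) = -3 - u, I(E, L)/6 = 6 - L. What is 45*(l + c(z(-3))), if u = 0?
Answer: 274320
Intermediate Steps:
I(E, L) = 36 - 6*L (I(E, L) = 6*(6 - L) = 36 - 6*L)
z(X) = -7 (z(X) = -4 + (-3 - 1*0) = -4 + (-3 + 0) = -4 - 3 = -7)
c(N) = (36 - 6*N)²
l = 12 (l = -4*(-3) = 12)
45*(l + c(z(-3))) = 45*(12 + 36*(-6 - 7)²) = 45*(12 + 36*(-13)²) = 45*(12 + 36*169) = 45*(12 + 6084) = 45*6096 = 274320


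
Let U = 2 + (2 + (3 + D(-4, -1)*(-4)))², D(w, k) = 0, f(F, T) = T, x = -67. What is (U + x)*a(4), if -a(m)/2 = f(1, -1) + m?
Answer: 240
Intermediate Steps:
a(m) = 2 - 2*m (a(m) = -2*(-1 + m) = 2 - 2*m)
U = 27 (U = 2 + (2 + (3 + 0*(-4)))² = 2 + (2 + (3 + 0))² = 2 + (2 + 3)² = 2 + 5² = 2 + 25 = 27)
(U + x)*a(4) = (27 - 67)*(2 - 2*4) = -40*(2 - 8) = -40*(-6) = 240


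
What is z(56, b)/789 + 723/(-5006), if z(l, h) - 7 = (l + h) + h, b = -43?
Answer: -685585/3949734 ≈ -0.17358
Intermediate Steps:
z(l, h) = 7 + l + 2*h (z(l, h) = 7 + ((l + h) + h) = 7 + ((h + l) + h) = 7 + (l + 2*h) = 7 + l + 2*h)
z(56, b)/789 + 723/(-5006) = (7 + 56 + 2*(-43))/789 + 723/(-5006) = (7 + 56 - 86)*(1/789) + 723*(-1/5006) = -23*1/789 - 723/5006 = -23/789 - 723/5006 = -685585/3949734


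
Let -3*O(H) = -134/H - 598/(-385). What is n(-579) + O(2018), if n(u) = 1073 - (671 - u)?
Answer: -68950834/388465 ≈ -177.50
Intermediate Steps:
n(u) = 402 + u (n(u) = 1073 + (-671 + u) = 402 + u)
O(H) = -598/1155 + 134/(3*H) (O(H) = -(-134/H - 598/(-385))/3 = -(-134/H - 598*(-1/385))/3 = -(-134/H + 598/385)/3 = -(598/385 - 134/H)/3 = -598/1155 + 134/(3*H))
n(-579) + O(2018) = (402 - 579) + (2/1155)*(25795 - 299*2018)/2018 = -177 + (2/1155)*(1/2018)*(25795 - 603382) = -177 + (2/1155)*(1/2018)*(-577587) = -177 - 192529/388465 = -68950834/388465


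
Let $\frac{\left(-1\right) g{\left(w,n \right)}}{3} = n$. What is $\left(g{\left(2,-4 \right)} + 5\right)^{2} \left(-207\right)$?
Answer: $-59823$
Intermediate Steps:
$g{\left(w,n \right)} = - 3 n$
$\left(g{\left(2,-4 \right)} + 5\right)^{2} \left(-207\right) = \left(\left(-3\right) \left(-4\right) + 5\right)^{2} \left(-207\right) = \left(12 + 5\right)^{2} \left(-207\right) = 17^{2} \left(-207\right) = 289 \left(-207\right) = -59823$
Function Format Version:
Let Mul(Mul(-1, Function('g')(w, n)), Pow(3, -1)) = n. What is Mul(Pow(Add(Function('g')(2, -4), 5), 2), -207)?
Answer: -59823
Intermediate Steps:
Function('g')(w, n) = Mul(-3, n)
Mul(Pow(Add(Function('g')(2, -4), 5), 2), -207) = Mul(Pow(Add(Mul(-3, -4), 5), 2), -207) = Mul(Pow(Add(12, 5), 2), -207) = Mul(Pow(17, 2), -207) = Mul(289, -207) = -59823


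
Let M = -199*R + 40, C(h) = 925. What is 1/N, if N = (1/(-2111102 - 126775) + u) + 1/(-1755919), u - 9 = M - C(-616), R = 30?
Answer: -3929530743963/26901567477164494 ≈ -0.00014607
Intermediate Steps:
M = -5930 (M = -199*30 + 40 = -5970 + 40 = -5930)
u = -6846 (u = 9 + (-5930 - 1*925) = 9 + (-5930 - 925) = 9 - 6855 = -6846)
N = -26901567477164494/3929530743963 (N = (1/(-2111102 - 126775) - 6846) + 1/(-1755919) = (1/(-2237877) - 6846) - 1/1755919 = (-1/2237877 - 6846) - 1/1755919 = -15320505943/2237877 - 1/1755919 = -26901567477164494/3929530743963 ≈ -6846.0)
1/N = 1/(-26901567477164494/3929530743963) = -3929530743963/26901567477164494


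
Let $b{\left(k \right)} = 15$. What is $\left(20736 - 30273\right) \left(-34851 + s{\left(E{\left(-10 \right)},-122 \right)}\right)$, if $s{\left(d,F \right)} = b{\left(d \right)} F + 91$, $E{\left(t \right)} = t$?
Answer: $348958830$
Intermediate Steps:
$s{\left(d,F \right)} = 91 + 15 F$ ($s{\left(d,F \right)} = 15 F + 91 = 91 + 15 F$)
$\left(20736 - 30273\right) \left(-34851 + s{\left(E{\left(-10 \right)},-122 \right)}\right) = \left(20736 - 30273\right) \left(-34851 + \left(91 + 15 \left(-122\right)\right)\right) = - 9537 \left(-34851 + \left(91 - 1830\right)\right) = - 9537 \left(-34851 - 1739\right) = \left(-9537\right) \left(-36590\right) = 348958830$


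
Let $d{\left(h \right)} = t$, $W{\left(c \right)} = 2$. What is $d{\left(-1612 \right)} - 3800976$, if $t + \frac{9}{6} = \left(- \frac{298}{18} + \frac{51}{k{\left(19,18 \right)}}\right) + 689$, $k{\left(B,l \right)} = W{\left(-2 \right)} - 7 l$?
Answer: $- \frac{4241140901}{1116} \approx -3.8003 \cdot 10^{6}$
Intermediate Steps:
$k{\left(B,l \right)} = 2 - 7 l$
$t = \frac{748315}{1116}$ ($t = - \frac{3}{2} + \left(\left(- \frac{298}{18} + \frac{51}{2 - 126}\right) + 689\right) = - \frac{3}{2} + \left(\left(\left(-298\right) \frac{1}{18} + \frac{51}{2 - 126}\right) + 689\right) = - \frac{3}{2} + \left(\left(- \frac{149}{9} + \frac{51}{-124}\right) + 689\right) = - \frac{3}{2} + \left(\left(- \frac{149}{9} + 51 \left(- \frac{1}{124}\right)\right) + 689\right) = - \frac{3}{2} + \left(\left(- \frac{149}{9} - \frac{51}{124}\right) + 689\right) = - \frac{3}{2} + \left(- \frac{18935}{1116} + 689\right) = - \frac{3}{2} + \frac{749989}{1116} = \frac{748315}{1116} \approx 670.53$)
$d{\left(h \right)} = \frac{748315}{1116}$
$d{\left(-1612 \right)} - 3800976 = \frac{748315}{1116} - 3800976 = - \frac{4241140901}{1116}$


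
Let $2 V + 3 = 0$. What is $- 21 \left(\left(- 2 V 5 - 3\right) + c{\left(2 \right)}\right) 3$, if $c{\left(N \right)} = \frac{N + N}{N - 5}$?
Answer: $-672$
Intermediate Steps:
$V = - \frac{3}{2}$ ($V = - \frac{3}{2} + \frac{1}{2} \cdot 0 = - \frac{3}{2} + 0 = - \frac{3}{2} \approx -1.5$)
$c{\left(N \right)} = \frac{2 N}{-5 + N}$
$- 21 \left(\left(- 2 V 5 - 3\right) + c{\left(2 \right)}\right) 3 = - 21 \left(\left(\left(-2\right) \left(- \frac{3}{2}\right) 5 - 3\right) + 2 \cdot 2 \frac{1}{-5 + 2}\right) 3 = - 21 \left(\left(3 \cdot 5 - 3\right) + 2 \cdot 2 \frac{1}{-3}\right) 3 = - 21 \left(\left(15 - 3\right) + 2 \cdot 2 \left(- \frac{1}{3}\right)\right) 3 = - 21 \left(12 - \frac{4}{3}\right) 3 = \left(-21\right) \frac{32}{3} \cdot 3 = \left(-224\right) 3 = -672$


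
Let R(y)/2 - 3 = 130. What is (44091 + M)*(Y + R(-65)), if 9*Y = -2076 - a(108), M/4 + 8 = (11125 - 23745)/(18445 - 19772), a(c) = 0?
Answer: 2067592646/1327 ≈ 1.5581e+6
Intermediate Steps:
R(y) = 266 (R(y) = 6 + 2*130 = 6 + 260 = 266)
M = 8016/1327 (M = -32 + 4*((11125 - 23745)/(18445 - 19772)) = -32 + 4*(-12620/(-1327)) = -32 + 4*(-12620*(-1/1327)) = -32 + 4*(12620/1327) = -32 + 50480/1327 = 8016/1327 ≈ 6.0407)
Y = -692/3 (Y = (-2076 - 1*0)/9 = (-2076 + 0)/9 = (1/9)*(-2076) = -692/3 ≈ -230.67)
(44091 + M)*(Y + R(-65)) = (44091 + 8016/1327)*(-692/3 + 266) = (58516773/1327)*(106/3) = 2067592646/1327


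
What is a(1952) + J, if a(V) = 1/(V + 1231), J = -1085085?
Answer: -3453825554/3183 ≈ -1.0851e+6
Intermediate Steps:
a(V) = 1/(1231 + V)
a(1952) + J = 1/(1231 + 1952) - 1085085 = 1/3183 - 1085085 = -3453825554/3183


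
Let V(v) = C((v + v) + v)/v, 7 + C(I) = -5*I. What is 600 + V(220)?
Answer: 128693/220 ≈ 584.97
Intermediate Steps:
C(I) = -7 - 5*I
V(v) = (-7 - 15*v)/v (V(v) = (-7 - 5*((v + v) + v))/v = (-7 - 5*(2*v + v))/v = (-7 - 15*v)/v)
600 + V(220) = 600 + (-15 - 7/220) = 600 - 3307/220 = 128693/220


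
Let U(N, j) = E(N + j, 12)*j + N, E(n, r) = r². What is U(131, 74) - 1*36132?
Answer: -25345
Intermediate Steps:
U(N, j) = N + 144*j (U(N, j) = 12²*j + N = 144*j + N = N + 144*j)
U(131, 74) - 1*36132 = (131 + 144*74) - 1*36132 = (131 + 10656) - 36132 = 10787 - 36132 = -25345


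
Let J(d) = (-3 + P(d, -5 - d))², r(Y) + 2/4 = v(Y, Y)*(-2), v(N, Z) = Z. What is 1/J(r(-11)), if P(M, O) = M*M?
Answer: 16/3374569 ≈ 4.7413e-6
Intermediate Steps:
P(M, O) = M²
r(Y) = -½ - 2*Y (r(Y) = -½ + Y*(-2) = -½ - 2*Y)
J(d) = (-3 + d²)²
1/J(r(-11)) = 1/((-3 + (-½ - 2*(-11))²)²) = 1/((-3 + (-½ + 22)²)²) = 1/((-3 + (43/2)²)²) = 1/((-3 + 1849/4)²) = 1/((1837/4)²) = 1/(3374569/16) = 16/3374569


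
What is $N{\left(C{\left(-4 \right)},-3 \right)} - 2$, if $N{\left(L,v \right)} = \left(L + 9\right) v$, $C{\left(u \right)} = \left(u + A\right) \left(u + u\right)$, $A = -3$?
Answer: $-197$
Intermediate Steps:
$C{\left(u \right)} = 2 u \left(-3 + u\right)$ ($C{\left(u \right)} = \left(u - 3\right) \left(u + u\right) = \left(-3 + u\right) 2 u = 2 u \left(-3 + u\right)$)
$N{\left(L,v \right)} = v \left(9 + L\right)$ ($N{\left(L,v \right)} = \left(9 + L\right) v = v \left(9 + L\right)$)
$N{\left(C{\left(-4 \right)},-3 \right)} - 2 = - 3 \left(9 + 2 \left(-4\right) \left(-3 - 4\right)\right) - 2 = - 3 \left(9 + 2 \left(-4\right) \left(-7\right)\right) - 2 = - 3 \left(9 + 56\right) - 2 = \left(-3\right) 65 - 2 = -195 - 2 = -197$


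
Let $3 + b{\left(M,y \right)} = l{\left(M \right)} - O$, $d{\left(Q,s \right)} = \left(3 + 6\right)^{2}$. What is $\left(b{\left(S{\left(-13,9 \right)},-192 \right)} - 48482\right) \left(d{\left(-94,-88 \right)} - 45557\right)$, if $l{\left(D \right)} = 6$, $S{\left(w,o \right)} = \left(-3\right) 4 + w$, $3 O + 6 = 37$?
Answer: $\frac{6615302768}{3} \approx 2.2051 \cdot 10^{9}$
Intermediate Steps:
$O = \frac{31}{3}$ ($O = -2 + \frac{1}{3} \cdot 37 = -2 + \frac{37}{3} = \frac{31}{3} \approx 10.333$)
$S{\left(w,o \right)} = -12 + w$
$d{\left(Q,s \right)} = 81$ ($d{\left(Q,s \right)} = 9^{2} = 81$)
$b{\left(M,y \right)} = - \frac{22}{3}$ ($b{\left(M,y \right)} = -3 + \left(6 - \frac{31}{3}\right) = -3 - \frac{13}{3} = - \frac{22}{3}$)
$\left(b{\left(S{\left(-13,9 \right)},-192 \right)} - 48482\right) \left(d{\left(-94,-88 \right)} - 45557\right) = \left(- \frac{22}{3} - 48482\right) \left(81 - 45557\right) = \left(- \frac{145468}{3}\right) \left(-45476\right) = \frac{6615302768}{3}$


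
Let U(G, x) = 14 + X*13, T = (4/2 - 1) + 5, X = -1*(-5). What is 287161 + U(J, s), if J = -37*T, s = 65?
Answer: 287240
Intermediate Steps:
X = 5
T = 6 (T = (4*(½) - 1) + 5 = (2 - 1) + 5 = 1 + 5 = 6)
J = -222 (J = -37*6 = -222)
U(G, x) = 79 (U(G, x) = 14 + 5*13 = 14 + 65 = 79)
287161 + U(J, s) = 287161 + 79 = 287240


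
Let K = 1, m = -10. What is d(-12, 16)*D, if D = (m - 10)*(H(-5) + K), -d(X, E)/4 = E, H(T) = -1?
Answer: 0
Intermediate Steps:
d(X, E) = -4*E
D = 0 (D = (-10 - 10)*(-1 + 1) = -20*0 = 0)
d(-12, 16)*D = -4*16*0 = -64*0 = 0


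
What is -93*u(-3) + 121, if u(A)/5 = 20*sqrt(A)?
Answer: 121 - 9300*I*sqrt(3) ≈ 121.0 - 16108.0*I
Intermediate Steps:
u(A) = 100*sqrt(A) (u(A) = 5*(20*sqrt(A)) = 100*sqrt(A))
-93*u(-3) + 121 = -9300*sqrt(-3) + 121 = -9300*I*sqrt(3) + 121 = 121 - 9300*I*sqrt(3)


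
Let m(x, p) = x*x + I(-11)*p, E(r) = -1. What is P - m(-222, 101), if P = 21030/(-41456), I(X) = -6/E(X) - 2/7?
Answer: -7234725989/145096 ≈ -49862.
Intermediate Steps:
I(X) = 40/7 (I(X) = -6/(-1) - 2/7 = -6*(-1) - 2*⅐ = 6 - 2/7 = 40/7)
P = -10515/20728 (P = 21030*(-1/41456) = -10515/20728 ≈ -0.50729)
m(x, p) = x² + 40*p/7 (m(x, p) = x*x + 40*p/7 = x² + 40*p/7)
P - m(-222, 101) = -10515/20728 - ((-222)² + (40/7)*101) = -10515/20728 - (49284 + 4040/7) = -10515/20728 - 1*349028/7 = -10515/20728 - 349028/7 = -7234725989/145096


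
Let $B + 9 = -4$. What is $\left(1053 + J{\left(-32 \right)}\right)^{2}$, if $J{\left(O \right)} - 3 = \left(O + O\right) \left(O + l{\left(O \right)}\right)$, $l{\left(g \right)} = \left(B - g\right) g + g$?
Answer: $1941636096$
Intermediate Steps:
$B = -13$ ($B = -9 - 4 = -13$)
$l{\left(g \right)} = g + g \left(-13 - g\right)$ ($l{\left(g \right)} = \left(-13 - g\right) g + g = g \left(-13 - g\right) + g = g + g \left(-13 - g\right)$)
$J{\left(O \right)} = 3 + 2 O \left(O - O \left(12 + O\right)\right)$ ($J{\left(O \right)} = 3 + \left(O + O\right) \left(O - O \left(12 + O\right)\right) = 3 + 2 O \left(O - O \left(12 + O\right)\right)$)
$\left(1053 + J{\left(-32 \right)}\right)^{2} = \left(1053 - \left(-3 - 65536 + 22528\right)\right)^{2} = \left(1053 - -43011\right)^{2} = \left(1053 + \left(3 - 22528 + 65536\right)\right)^{2} = \left(1053 + 43011\right)^{2} = 44064^{2} = 1941636096$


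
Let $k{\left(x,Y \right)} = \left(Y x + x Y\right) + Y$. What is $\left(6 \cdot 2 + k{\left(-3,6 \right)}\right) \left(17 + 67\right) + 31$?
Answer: $-1481$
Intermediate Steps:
$k{\left(x,Y \right)} = Y + 2 Y x$ ($k{\left(x,Y \right)} = \left(Y x + Y x\right) + Y = 2 Y x + Y = Y + 2 Y x$)
$\left(6 \cdot 2 + k{\left(-3,6 \right)}\right) \left(17 + 67\right) + 31 = \left(6 \cdot 2 + 6 \left(1 + 2 \left(-3\right)\right)\right) \left(17 + 67\right) + 31 = \left(12 + 6 \left(1 - 6\right)\right) 84 + 31 = \left(12 + 6 \left(-5\right)\right) 84 + 31 = \left(12 - 30\right) 84 + 31 = \left(-18\right) 84 + 31 = -1512 + 31 = -1481$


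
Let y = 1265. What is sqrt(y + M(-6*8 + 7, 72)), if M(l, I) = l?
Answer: 6*sqrt(34) ≈ 34.986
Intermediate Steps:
sqrt(y + M(-6*8 + 7, 72)) = sqrt(1265 + (-6*8 + 7)) = sqrt(1265 + (-48 + 7)) = sqrt(1265 - 41) = sqrt(1224) = 6*sqrt(34)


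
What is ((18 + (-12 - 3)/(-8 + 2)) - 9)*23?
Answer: 529/2 ≈ 264.50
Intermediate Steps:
((18 + (-12 - 3)/(-8 + 2)) - 9)*23 = ((18 - 15/(-6)) - 9)*23 = ((18 - 15*(-1/6)) - 9)*23 = ((18 + 5/2) - 9)*23 = (41/2 - 9)*23 = (23/2)*23 = 529/2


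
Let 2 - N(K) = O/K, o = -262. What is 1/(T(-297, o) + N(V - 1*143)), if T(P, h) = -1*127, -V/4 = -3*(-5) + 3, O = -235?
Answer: -43/5422 ≈ -0.0079307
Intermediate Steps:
V = -72 (V = -4*(-3*(-5) + 3) = -4*(15 + 3) = -4*18 = -72)
N(K) = 2 + 235/K (N(K) = 2 - (-235)/K = 2 + 235/K)
T(P, h) = -127
1/(T(-297, o) + N(V - 1*143)) = 1/(-127 + (2 + 235/(-72 - 1*143))) = 1/(-127 + (2 + 235/(-72 - 143))) = 1/(-127 + (2 + 235/(-215))) = 1/(-127 + (2 + 235*(-1/215))) = 1/(-127 + (2 - 47/43)) = 1/(-127 + 39/43) = 1/(-5422/43) = -43/5422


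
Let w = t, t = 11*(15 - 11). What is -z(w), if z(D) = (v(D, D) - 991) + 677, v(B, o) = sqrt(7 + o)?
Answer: 314 - sqrt(51) ≈ 306.86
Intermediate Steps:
t = 44 (t = 11*4 = 44)
w = 44
z(D) = -314 + sqrt(7 + D) (z(D) = (sqrt(7 + D) - 991) + 677 = (-991 + sqrt(7 + D)) + 677 = -314 + sqrt(7 + D))
-z(w) = -(-314 + sqrt(7 + 44)) = -(-314 + sqrt(51)) = 314 - sqrt(51)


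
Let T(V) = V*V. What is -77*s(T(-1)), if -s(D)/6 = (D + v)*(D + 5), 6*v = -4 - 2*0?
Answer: 924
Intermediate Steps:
T(V) = V²
v = -⅔ (v = (-4 - 2*0)/6 = (-4 + 0)/6 = (⅙)*(-4) = -⅔ ≈ -0.66667)
s(D) = -6*(5 + D)*(-⅔ + D) (s(D) = -6*(D - ⅔)*(D + 5) = -6*(-⅔ + D)*(5 + D) = -6*(5 + D)*(-⅔ + D))
-77*s(T(-1)) = -77*(20 - 26*(-1)² - 6*((-1)²)²) = -77*(20 - 26*1 - 6*1²) = -77*(20 - 26 - 6*1) = -77*(20 - 26 - 6) = -77*(-12) = 924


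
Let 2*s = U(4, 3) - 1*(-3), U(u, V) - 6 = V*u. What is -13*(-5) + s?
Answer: 151/2 ≈ 75.500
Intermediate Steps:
U(u, V) = 6 + V*u
s = 21/2 (s = ((6 + 3*4) - 1*(-3))/2 = ((6 + 12) + 3)/2 = (18 + 3)/2 = (½)*21 = 21/2 ≈ 10.500)
-13*(-5) + s = -13*(-5) + 21/2 = 65 + 21/2 = 151/2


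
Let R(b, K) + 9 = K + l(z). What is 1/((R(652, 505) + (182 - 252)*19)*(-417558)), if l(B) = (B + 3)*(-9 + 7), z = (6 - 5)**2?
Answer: 1/351583836 ≈ 2.8443e-9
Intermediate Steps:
z = 1 (z = 1**2 = 1)
l(B) = -6 - 2*B (l(B) = (3 + B)*(-2) = -6 - 2*B)
R(b, K) = -17 + K (R(b, K) = -9 + (K + (-6 - 2*1)) = -9 + (K + (-6 - 2)) = -9 + (K - 8) = -9 + (-8 + K) = -17 + K)
1/((R(652, 505) + (182 - 252)*19)*(-417558)) = 1/(((-17 + 505) + (182 - 252)*19)*(-417558)) = -1/417558/(488 - 70*19) = -1/417558/(488 - 1330) = -1/417558/(-842) = -1/842*(-1/417558) = 1/351583836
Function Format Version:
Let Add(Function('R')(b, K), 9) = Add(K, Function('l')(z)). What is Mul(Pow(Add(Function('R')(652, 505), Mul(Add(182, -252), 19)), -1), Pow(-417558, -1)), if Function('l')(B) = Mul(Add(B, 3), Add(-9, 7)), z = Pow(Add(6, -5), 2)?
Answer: Rational(1, 351583836) ≈ 2.8443e-9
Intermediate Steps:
z = 1 (z = Pow(1, 2) = 1)
Function('l')(B) = Add(-6, Mul(-2, B)) (Function('l')(B) = Mul(Add(3, B), -2) = Add(-6, Mul(-2, B)))
Function('R')(b, K) = Add(-17, K) (Function('R')(b, K) = Add(-9, Add(K, Add(-6, Mul(-2, 1)))) = Add(-9, Add(K, Add(-6, -2))) = Add(-9, Add(K, -8)) = Add(-9, Add(-8, K)) = Add(-17, K))
Mul(Pow(Add(Function('R')(652, 505), Mul(Add(182, -252), 19)), -1), Pow(-417558, -1)) = Mul(Pow(Add(Add(-17, 505), Mul(Add(182, -252), 19)), -1), Pow(-417558, -1)) = Mul(Pow(Add(488, Mul(-70, 19)), -1), Rational(-1, 417558)) = Mul(Pow(Add(488, -1330), -1), Rational(-1, 417558)) = Mul(Pow(-842, -1), Rational(-1, 417558)) = Mul(Rational(-1, 842), Rational(-1, 417558)) = Rational(1, 351583836)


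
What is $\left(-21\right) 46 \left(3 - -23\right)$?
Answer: $-25116$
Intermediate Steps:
$\left(-21\right) 46 \left(3 - -23\right) = - 966 \left(3 + 23\right) = \left(-966\right) 26 = -25116$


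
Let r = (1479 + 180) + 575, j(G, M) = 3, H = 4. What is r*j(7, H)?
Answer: 6702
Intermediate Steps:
r = 2234 (r = 1659 + 575 = 2234)
r*j(7, H) = 2234*3 = 6702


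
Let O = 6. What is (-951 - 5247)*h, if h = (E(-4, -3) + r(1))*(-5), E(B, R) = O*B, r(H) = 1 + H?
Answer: -681780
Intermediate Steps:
E(B, R) = 6*B
h = 110 (h = (6*(-4) + (1 + 1))*(-5) = (-24 + 2)*(-5) = -22*(-5) = 110)
(-951 - 5247)*h = (-951 - 5247)*110 = -6198*110 = -681780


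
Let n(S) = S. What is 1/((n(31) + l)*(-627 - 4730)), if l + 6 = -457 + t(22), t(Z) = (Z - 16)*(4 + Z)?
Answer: 1/1478532 ≈ 6.7635e-7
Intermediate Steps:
t(Z) = (-16 + Z)*(4 + Z)
l = -307 (l = -6 + (-457 + (-64 + 22**2 - 12*22)) = -6 + (-457 + (-64 + 484 - 264)) = -6 + (-457 + 156) = -6 - 301 = -307)
1/((n(31) + l)*(-627 - 4730)) = 1/((31 - 307)*(-627 - 4730)) = 1/(-276*(-5357)) = 1/1478532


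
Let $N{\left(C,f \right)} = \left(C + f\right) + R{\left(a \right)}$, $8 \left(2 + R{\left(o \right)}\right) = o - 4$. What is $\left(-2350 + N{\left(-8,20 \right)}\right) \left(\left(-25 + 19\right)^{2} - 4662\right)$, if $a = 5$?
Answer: $\frac{43297047}{4} \approx 1.0824 \cdot 10^{7}$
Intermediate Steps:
$R{\left(o \right)} = - \frac{5}{2} + \frac{o}{8}$ ($R{\left(o \right)} = -2 + \frac{o - 4}{8} = -2 + \frac{-4 + o}{8} = -2 + \left(- \frac{1}{2} + \frac{o}{8}\right) = - \frac{5}{2} + \frac{o}{8}$)
$N{\left(C,f \right)} = - \frac{15}{8} + C + f$ ($N{\left(C,f \right)} = \left(C + f\right) + \left(- \frac{5}{2} + \frac{1}{8} \cdot 5\right) = \left(C + f\right) + \left(- \frac{5}{2} + \frac{5}{8}\right) = \left(C + f\right) - \frac{15}{8} = - \frac{15}{8} + C + f$)
$\left(-2350 + N{\left(-8,20 \right)}\right) \left(\left(-25 + 19\right)^{2} - 4662\right) = \left(-2350 - - \frac{81}{8}\right) \left(\left(-25 + 19\right)^{2} - 4662\right) = \left(-2350 + \frac{81}{8}\right) \left(\left(-6\right)^{2} - 4662\right) = - \frac{18719 \left(36 - 4662\right)}{8} = \left(- \frac{18719}{8}\right) \left(-4626\right) = \frac{43297047}{4}$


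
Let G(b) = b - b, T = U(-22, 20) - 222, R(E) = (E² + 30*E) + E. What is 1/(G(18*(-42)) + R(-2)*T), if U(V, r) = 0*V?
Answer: 1/12876 ≈ 7.7664e-5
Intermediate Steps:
R(E) = E² + 31*E
U(V, r) = 0
T = -222 (T = 0 - 222 = -222)
G(b) = 0
1/(G(18*(-42)) + R(-2)*T) = 1/(0 - 2*(31 - 2)*(-222)) = 1/(0 - 2*29*(-222)) = 1/(0 - 58*(-222)) = 1/(0 + 12876) = 1/12876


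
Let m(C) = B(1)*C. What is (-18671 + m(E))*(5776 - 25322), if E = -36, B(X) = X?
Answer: 365647022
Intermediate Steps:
m(C) = C (m(C) = 1*C = C)
(-18671 + m(E))*(5776 - 25322) = (-18671 - 36)*(5776 - 25322) = -18707*(-19546) = 365647022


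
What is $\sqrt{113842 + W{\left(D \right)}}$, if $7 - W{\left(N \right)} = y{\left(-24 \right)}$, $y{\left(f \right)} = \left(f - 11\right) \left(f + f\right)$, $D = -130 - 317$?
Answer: $\sqrt{112169} \approx 334.92$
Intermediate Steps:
$D = -447$
$y{\left(f \right)} = 2 f \left(-11 + f\right)$ ($y{\left(f \right)} = \left(-11 + f\right) 2 f = 2 f \left(-11 + f\right)$)
$W{\left(N \right)} = -1673$ ($W{\left(N \right)} = 7 - 2 \left(-24\right) \left(-11 - 24\right) = 7 - 2 \left(-24\right) \left(-35\right) = 7 - 1680 = -1673$)
$\sqrt{113842 + W{\left(D \right)}} = \sqrt{113842 - 1673} = \sqrt{112169}$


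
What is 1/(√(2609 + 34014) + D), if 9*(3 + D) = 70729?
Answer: 12006/94260497 - 81*√36623/4995806341 ≈ 0.00012427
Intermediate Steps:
D = 70702/9 (D = -3 + (⅑)*70729 = -3 + 70729/9 = 70702/9 ≈ 7855.8)
1/(√(2609 + 34014) + D) = 1/(√(2609 + 34014) + 70702/9) = 1/(√36623 + 70702/9) = 1/(70702/9 + √36623)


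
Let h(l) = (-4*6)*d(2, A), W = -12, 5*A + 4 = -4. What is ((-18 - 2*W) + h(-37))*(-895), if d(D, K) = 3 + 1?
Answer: 80550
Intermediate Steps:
A = -8/5 (A = -⅘ + (⅕)*(-4) = -⅘ - ⅘ = -8/5 ≈ -1.6000)
d(D, K) = 4
h(l) = -96 (h(l) = -4*6*4 = -24*4 = -96)
((-18 - 2*W) + h(-37))*(-895) = ((-18 - 2*(-12)) - 96)*(-895) = ((-18 + 24) - 96)*(-895) = (6 - 96)*(-895) = -90*(-895) = 80550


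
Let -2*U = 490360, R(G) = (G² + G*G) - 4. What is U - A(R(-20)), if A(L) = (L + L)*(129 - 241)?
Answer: -66876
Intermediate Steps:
R(G) = -4 + 2*G² (R(G) = (G² + G²) - 4 = 2*G² - 4 = -4 + 2*G²)
U = -245180 (U = -½*490360 = -245180)
A(L) = -224*L (A(L) = (2*L)*(-112) = -224*L)
U - A(R(-20)) = -245180 - (-224)*(-4 + 2*(-20)²) = -245180 - (-224)*(-4 + 2*400) = -245180 - (-224)*(-4 + 800) = -245180 - (-224)*796 = -245180 - 1*(-178304) = -245180 + 178304 = -66876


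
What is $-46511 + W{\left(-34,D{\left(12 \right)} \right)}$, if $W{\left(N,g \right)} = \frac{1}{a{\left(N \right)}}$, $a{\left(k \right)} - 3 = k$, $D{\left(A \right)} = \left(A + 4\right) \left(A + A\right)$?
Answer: $- \frac{1441842}{31} \approx -46511.0$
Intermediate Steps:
$D{\left(A \right)} = 2 A \left(4 + A\right)$ ($D{\left(A \right)} = \left(4 + A\right) 2 A = 2 A \left(4 + A\right)$)
$a{\left(k \right)} = 3 + k$
$W{\left(N,g \right)} = \frac{1}{3 + N}$
$-46511 + W{\left(-34,D{\left(12 \right)} \right)} = -46511 + \frac{1}{3 - 34} = -46511 + \frac{1}{-31} = -46511 - \frac{1}{31} = - \frac{1441842}{31}$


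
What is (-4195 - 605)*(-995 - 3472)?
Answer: 21441600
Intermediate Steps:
(-4195 - 605)*(-995 - 3472) = -4800*(-4467) = 21441600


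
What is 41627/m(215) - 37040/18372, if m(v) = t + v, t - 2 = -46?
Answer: 63203117/261801 ≈ 241.42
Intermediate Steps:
t = -44 (t = 2 - 46 = -44)
m(v) = -44 + v
41627/m(215) - 37040/18372 = 41627/(-44 + 215) - 37040/18372 = 41627/171 - 37040*1/18372 = 41627*(1/171) - 9260/4593 = 41627/171 - 9260/4593 = 63203117/261801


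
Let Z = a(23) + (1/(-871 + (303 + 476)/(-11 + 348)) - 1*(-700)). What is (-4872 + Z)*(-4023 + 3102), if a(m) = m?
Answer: 1118657457669/292748 ≈ 3.8212e+6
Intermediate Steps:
Z = 211656467/292748 (Z = 23 + (1/(-871 + (303 + 476)/(-11 + 348)) - 1*(-700)) = 23 + (1/(-871 + 779/337) + 700) = 23 + (1/(-292748/337) + 700) = 23 + (-337/292748 + 700) = 23 + 204923263/292748 = 211656467/292748 ≈ 723.00)
(-4872 + Z)*(-4023 + 3102) = (-4872 + 211656467/292748)*(-4023 + 3102) = -1214611789/292748*(-921) = 1118657457669/292748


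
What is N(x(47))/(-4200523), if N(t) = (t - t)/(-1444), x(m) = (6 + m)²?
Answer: 0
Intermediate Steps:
N(t) = 0 (N(t) = 0*(-1/1444) = 0)
N(x(47))/(-4200523) = 0/(-4200523) = 0*(-1/4200523) = 0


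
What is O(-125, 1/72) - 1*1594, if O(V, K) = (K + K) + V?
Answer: -61883/36 ≈ -1719.0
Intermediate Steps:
O(V, K) = V + 2*K (O(V, K) = 2*K + V = V + 2*K)
O(-125, 1/72) - 1*1594 = (-125 + 2/72) - 1*1594 = (-125 + 2*(1/72)) - 1594 = (-125 + 1/36) - 1594 = -4499/36 - 1594 = -61883/36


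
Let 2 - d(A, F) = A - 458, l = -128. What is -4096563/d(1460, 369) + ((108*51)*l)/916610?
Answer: 375424558743/91661000 ≈ 4095.8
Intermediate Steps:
d(A, F) = 460 - A (d(A, F) = 2 - (A - 458) = 2 - (-458 + A) = 2 + (458 - A) = 460 - A)
-4096563/d(1460, 369) + ((108*51)*l)/916610 = -4096563/(460 - 1*1460) + ((108*51)*(-128))/916610 = -4096563/(460 - 1460) + (5508*(-128))*(1/916610) = -4096563/(-1000) - 705024*1/916610 = -4096563*(-1/1000) - 352512/458305 = 4096563/1000 - 352512/458305 = 375424558743/91661000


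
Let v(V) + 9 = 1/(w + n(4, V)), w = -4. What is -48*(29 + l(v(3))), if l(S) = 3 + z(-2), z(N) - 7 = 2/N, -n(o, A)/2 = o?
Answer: -1824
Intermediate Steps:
n(o, A) = -2*o
z(N) = 7 + 2/N
v(V) = -109/12 (v(V) = -9 + 1/(-4 - 2*4) = -9 + 1/(-4 - 8) = -9 + 1/(-12) = -9 - 1/12 = -109/12)
l(S) = 9 (l(S) = 3 + (7 + 2/(-2)) = 3 + (7 + 2*(-½)) = 3 + (7 - 1) = 3 + 6 = 9)
-48*(29 + l(v(3))) = -48*(29 + 9) = -48*38 = -1824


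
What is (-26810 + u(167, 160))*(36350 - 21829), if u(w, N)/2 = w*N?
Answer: 386694230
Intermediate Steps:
u(w, N) = 2*N*w (u(w, N) = 2*(w*N) = 2*(N*w) = 2*N*w)
(-26810 + u(167, 160))*(36350 - 21829) = (-26810 + 2*160*167)*(36350 - 21829) = (-26810 + 53440)*14521 = 26630*14521 = 386694230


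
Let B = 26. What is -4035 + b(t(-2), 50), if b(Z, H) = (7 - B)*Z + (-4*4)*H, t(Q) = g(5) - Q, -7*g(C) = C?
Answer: -34016/7 ≈ -4859.4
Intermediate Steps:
g(C) = -C/7
t(Q) = -5/7 - Q (t(Q) = -⅐*5 - Q = -5/7 - Q)
b(Z, H) = -19*Z - 16*H (b(Z, H) = (7 - 1*26)*Z + (-4*4)*H = (7 - 26)*Z - 16*H = -19*Z - 16*H)
-4035 + b(t(-2), 50) = -4035 + (-19*(-5/7 - 1*(-2)) - 16*50) = -4035 + (-19*(-5/7 + 2) - 800) = -4035 + (-19*9/7 - 800) = -4035 + (-171/7 - 800) = -4035 - 5771/7 = -34016/7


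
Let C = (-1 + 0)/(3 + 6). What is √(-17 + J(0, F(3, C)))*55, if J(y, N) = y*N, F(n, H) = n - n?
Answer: 55*I*√17 ≈ 226.77*I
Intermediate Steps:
C = -⅑ (C = -1/9 = -1*⅑ = -⅑ ≈ -0.11111)
F(n, H) = 0
J(y, N) = N*y
√(-17 + J(0, F(3, C)))*55 = √(-17 + 0*0)*55 = √(-17 + 0)*55 = √(-17)*55 = (I*√17)*55 = 55*I*√17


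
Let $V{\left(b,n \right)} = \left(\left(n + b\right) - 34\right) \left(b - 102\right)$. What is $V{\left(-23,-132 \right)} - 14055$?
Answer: $9570$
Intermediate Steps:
$V{\left(b,n \right)} = \left(-102 + b\right) \left(-34 + b + n\right)$ ($V{\left(b,n \right)} = \left(\left(b + n\right) - 34\right) \left(-102 + b\right) = \left(-34 + b + n\right) \left(-102 + b\right) = \left(-102 + b\right) \left(-34 + b + n\right)$)
$V{\left(-23,-132 \right)} - 14055 = \left(3468 + \left(-23\right)^{2} - -3128 - -13464 - -3036\right) - 14055 = \left(3468 + 529 + 3128 + 13464 + 3036\right) - 14055 = 23625 - 14055 = 9570$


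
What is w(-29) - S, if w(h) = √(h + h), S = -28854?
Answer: 28854 + I*√58 ≈ 28854.0 + 7.6158*I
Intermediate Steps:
w(h) = √2*√h (w(h) = √(2*h) = √2*√h)
w(-29) - S = √2*√(-29) - 1*(-28854) = √2*(I*√29) + 28854 = I*√58 + 28854 = 28854 + I*√58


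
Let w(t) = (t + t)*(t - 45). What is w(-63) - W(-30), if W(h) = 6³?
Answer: 13392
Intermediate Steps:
W(h) = 216
w(t) = 2*t*(-45 + t) (w(t) = (2*t)*(-45 + t) = 2*t*(-45 + t))
w(-63) - W(-30) = 2*(-63)*(-45 - 63) - 1*216 = 2*(-63)*(-108) - 216 = 13608 - 216 = 13392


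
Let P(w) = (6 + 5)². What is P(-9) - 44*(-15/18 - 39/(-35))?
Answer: 11407/105 ≈ 108.64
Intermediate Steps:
P(w) = 121 (P(w) = 11² = 121)
P(-9) - 44*(-15/18 - 39/(-35)) = 121 - 44*(-15/18 - 39/(-35)) = 121 - 44*(-15*1/18 - 39*(-1/35)) = 121 - 44*(-⅚ + 39/35) = 121 - 44*59/210 = 121 - 1298/105 = 11407/105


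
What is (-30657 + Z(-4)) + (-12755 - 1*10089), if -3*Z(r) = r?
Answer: -160499/3 ≈ -53500.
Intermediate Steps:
Z(r) = -r/3
(-30657 + Z(-4)) + (-12755 - 1*10089) = (-30657 - ⅓*(-4)) + (-12755 - 1*10089) = (-30657 + 4/3) + (-12755 - 10089) = -91967/3 - 22844 = -160499/3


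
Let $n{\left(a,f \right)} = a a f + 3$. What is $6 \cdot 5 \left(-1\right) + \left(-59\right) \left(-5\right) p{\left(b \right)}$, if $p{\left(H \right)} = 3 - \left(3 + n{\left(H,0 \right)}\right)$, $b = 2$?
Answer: $-915$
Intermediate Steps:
$n{\left(a,f \right)} = 3 + f a^{2}$ ($n{\left(a,f \right)} = a^{2} f + 3 = f a^{2} + 3 = 3 + f a^{2}$)
$p{\left(H \right)} = -3$ ($p{\left(H \right)} = 3 - 6 = -3$)
$6 \cdot 5 \left(-1\right) + \left(-59\right) \left(-5\right) p{\left(b \right)} = 6 \cdot 5 \left(-1\right) + \left(-59\right) \left(-5\right) \left(-3\right) = 30 \left(-1\right) + 295 \left(-3\right) = -30 - 885 = -915$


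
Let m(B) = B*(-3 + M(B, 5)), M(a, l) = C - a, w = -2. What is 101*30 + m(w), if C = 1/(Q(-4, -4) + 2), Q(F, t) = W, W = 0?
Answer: 3031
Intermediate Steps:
Q(F, t) = 0
C = ½ (C = 1/(0 + 2) = 1/2 = ½ ≈ 0.50000)
M(a, l) = ½ - a
m(B) = B*(-5/2 - B) (m(B) = B*(-3 + (½ - B)) = B*(-5/2 - B))
101*30 + m(w) = 101*30 - ½*(-2)*(5 + 2*(-2)) = 3030 - ½*(-2)*(5 - 4) = 3030 - ½*(-2)*1 = 3030 + 1 = 3031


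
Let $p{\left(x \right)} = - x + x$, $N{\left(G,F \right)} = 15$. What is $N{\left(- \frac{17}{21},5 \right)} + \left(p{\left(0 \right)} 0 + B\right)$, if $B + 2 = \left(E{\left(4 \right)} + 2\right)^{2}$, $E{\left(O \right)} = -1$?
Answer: $14$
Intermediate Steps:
$p{\left(x \right)} = 0$
$B = -1$ ($B = -2 + \left(-1 + 2\right)^{2} = -2 + 1^{2} = -2 + 1 = -1$)
$N{\left(- \frac{17}{21},5 \right)} + \left(p{\left(0 \right)} 0 + B\right) = 15 + \left(0 \cdot 0 - 1\right) = 15 + \left(0 - 1\right) = 15 - 1 = 14$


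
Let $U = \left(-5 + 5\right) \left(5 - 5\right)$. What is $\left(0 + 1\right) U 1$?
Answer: $0$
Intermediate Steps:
$U = 0$ ($U = 0 \cdot 0 = 0$)
$\left(0 + 1\right) U 1 = \left(0 + 1\right) 0 \cdot 1 = 1 \cdot 0 \cdot 1 = 0 \cdot 1 = 0$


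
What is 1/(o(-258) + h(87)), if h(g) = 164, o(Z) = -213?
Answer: -1/49 ≈ -0.020408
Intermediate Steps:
1/(o(-258) + h(87)) = 1/(-213 + 164) = 1/(-49) = -1/49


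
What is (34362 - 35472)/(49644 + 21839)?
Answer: -1110/71483 ≈ -0.015528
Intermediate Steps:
(34362 - 35472)/(49644 + 21839) = -1110/71483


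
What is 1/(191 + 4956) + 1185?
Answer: 6099196/5147 ≈ 1185.0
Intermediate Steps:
1/(191 + 4956) + 1185 = 1/5147 + 1185 = 6099196/5147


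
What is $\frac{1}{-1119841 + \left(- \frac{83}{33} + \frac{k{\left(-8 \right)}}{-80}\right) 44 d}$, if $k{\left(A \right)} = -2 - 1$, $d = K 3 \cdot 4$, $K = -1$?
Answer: $- \frac{5}{5592664} \approx -8.9403 \cdot 10^{-7}$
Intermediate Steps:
$d = -12$ ($d = \left(-1\right) 3 \cdot 4 = \left(-3\right) 4 = -12$)
$k{\left(A \right)} = -3$
$\frac{1}{-1119841 + \left(- \frac{83}{33} + \frac{k{\left(-8 \right)}}{-80}\right) 44 d} = \frac{1}{-1119841 + \left(- \frac{83}{33} - \frac{3}{-80}\right) 44 \left(-12\right)} = \frac{1}{-1119841 + \left(\left(-83\right) \frac{1}{33} - - \frac{3}{80}\right) 44 \left(-12\right)} = \frac{1}{-1119841 + \left(- \frac{83}{33} + \frac{3}{80}\right) 44 \left(-12\right)} = \frac{1}{-1119841 + \left(- \frac{6541}{2640}\right) 44 \left(-12\right)} = \frac{1}{-1119841 - - \frac{6541}{5}} = \frac{1}{-1119841 + \frac{6541}{5}} = \frac{1}{- \frac{5592664}{5}} = - \frac{5}{5592664}$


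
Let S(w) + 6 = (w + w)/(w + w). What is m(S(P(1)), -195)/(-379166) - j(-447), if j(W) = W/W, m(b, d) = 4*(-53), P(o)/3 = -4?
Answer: -189477/189583 ≈ -0.99944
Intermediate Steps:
P(o) = -12 (P(o) = 3*(-4) = -12)
S(w) = -5 (S(w) = -6 + (w + w)/(w + w) = -6 + (2*w)/((2*w)) = -6 + (2*w)*(1/(2*w)) = -6 + 1 = -5)
m(b, d) = -212
j(W) = 1
m(S(P(1)), -195)/(-379166) - j(-447) = -212/(-379166) - 1*1 = -212*(-1/379166) - 1 = 106/189583 - 1 = -189477/189583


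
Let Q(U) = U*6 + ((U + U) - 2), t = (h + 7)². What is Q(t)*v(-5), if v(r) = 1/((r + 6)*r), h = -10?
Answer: -14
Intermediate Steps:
t = 9 (t = (-10 + 7)² = (-3)² = 9)
Q(U) = -2 + 8*U (Q(U) = 6*U + (2*U - 2) = 6*U + (-2 + 2*U) = -2 + 8*U)
v(r) = 1/(r*(6 + r)) (v(r) = 1/((6 + r)*r) = 1/(r*(6 + r)))
Q(t)*v(-5) = (-2 + 8*9)*(1/((-5)*(6 - 5))) = (-2 + 72)*(-⅕/1) = 70*(-⅕*1) = 70*(-⅕) = -14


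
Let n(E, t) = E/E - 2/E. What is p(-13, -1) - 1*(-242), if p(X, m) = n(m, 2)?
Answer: 245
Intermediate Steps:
n(E, t) = 1 - 2/E
p(X, m) = (-2 + m)/m
p(-13, -1) - 1*(-242) = (-2 - 1)/(-1) - 1*(-242) = -1*(-3) + 242 = 3 + 242 = 245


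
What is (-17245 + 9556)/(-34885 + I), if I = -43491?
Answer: 7689/78376 ≈ 0.098104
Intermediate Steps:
(-17245 + 9556)/(-34885 + I) = (-17245 + 9556)/(-34885 - 43491) = -7689/(-78376) = -7689*(-1/78376) = 7689/78376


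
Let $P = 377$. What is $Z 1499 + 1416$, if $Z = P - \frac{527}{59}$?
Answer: $\frac{32635828}{59} \approx 5.5315 \cdot 10^{5}$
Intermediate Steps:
$Z = \frac{21716}{59}$ ($Z = 377 - \frac{527}{59} = \frac{21716}{59} \approx 368.07$)
$Z 1499 + 1416 = \frac{21716}{59} \cdot 1499 + 1416 = \frac{32552284}{59} + 1416 = \frac{32635828}{59}$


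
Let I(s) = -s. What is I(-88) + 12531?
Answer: 12619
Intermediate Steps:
I(-88) + 12531 = -1*(-88) + 12531 = 88 + 12531 = 12619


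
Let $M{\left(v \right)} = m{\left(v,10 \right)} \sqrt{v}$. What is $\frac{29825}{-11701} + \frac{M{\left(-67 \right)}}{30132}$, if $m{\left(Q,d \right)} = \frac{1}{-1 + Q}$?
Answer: $- \frac{29825}{11701} - \frac{i \sqrt{67}}{2048976} \approx -2.5489 - 3.9948 \cdot 10^{-6} i$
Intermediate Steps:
$M{\left(v \right)} = \frac{\sqrt{v}}{-1 + v}$
$\frac{29825}{-11701} + \frac{M{\left(-67 \right)}}{30132} = \frac{29825}{-11701} + \frac{\sqrt{-67} \frac{1}{-1 - 67}}{30132} = 29825 \left(- \frac{1}{11701}\right) + \frac{i \sqrt{67}}{-68} \cdot \frac{1}{30132} = - \frac{29825}{11701} + i \sqrt{67} \left(- \frac{1}{68}\right) \frac{1}{30132} = - \frac{29825}{11701} + - \frac{i \sqrt{67}}{68} \cdot \frac{1}{30132} = - \frac{29825}{11701} - \frac{i \sqrt{67}}{2048976}$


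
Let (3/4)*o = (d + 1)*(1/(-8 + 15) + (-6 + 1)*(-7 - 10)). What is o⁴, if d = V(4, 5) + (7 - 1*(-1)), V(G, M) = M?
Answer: 516826753662976/81 ≈ 6.3806e+12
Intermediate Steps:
d = 13 (d = 5 + (7 - 1*(-1)) = 5 + (7 + 1) = 5 + 8 = 13)
o = 4768/3 (o = 4*((13 + 1)*(1/(-8 + 15) + (-6 + 1)*(-7 - 10)))/3 = 4*(14*(1/7 - 5*(-17)))/3 = 4*(14*(⅐ + 85))/3 = 4*(14*(596/7))/3 = (4/3)*1192 = 4768/3 ≈ 1589.3)
o⁴ = (4768/3)⁴ = 516826753662976/81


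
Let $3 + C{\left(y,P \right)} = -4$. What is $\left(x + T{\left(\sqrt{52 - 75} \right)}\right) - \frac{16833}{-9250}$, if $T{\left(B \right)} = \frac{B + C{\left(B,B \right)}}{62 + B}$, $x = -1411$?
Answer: $\frac{3 \left(- 4341889 \sqrt{23} + 269409868 i\right)}{9250 \left(\sqrt{23} - 62 i\right)} \approx -1409.3 + 0.085573 i$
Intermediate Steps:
$C{\left(y,P \right)} = -7$ ($C{\left(y,P \right)} = -3 - 4 = -7$)
$T{\left(B \right)} = \frac{-7 + B}{62 + B}$ ($T{\left(B \right)} = \frac{B - 7}{62 + B} = \frac{-7 + B}{62 + B}$)
$\left(x + T{\left(\sqrt{52 - 75} \right)}\right) - \frac{16833}{-9250} = \left(-1411 + \frac{-7 + \sqrt{52 - 75}}{62 + \sqrt{52 - 75}}\right) - \frac{16833}{-9250} = \left(-1411 + \frac{-7 + \sqrt{-23}}{62 + \sqrt{-23}}\right) - - \frac{16833}{9250} = \left(-1411 + \frac{-7 + i \sqrt{23}}{62 + i \sqrt{23}}\right) + \frac{16833}{9250} = - \frac{13034917}{9250} + \frac{-7 + i \sqrt{23}}{62 + i \sqrt{23}}$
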